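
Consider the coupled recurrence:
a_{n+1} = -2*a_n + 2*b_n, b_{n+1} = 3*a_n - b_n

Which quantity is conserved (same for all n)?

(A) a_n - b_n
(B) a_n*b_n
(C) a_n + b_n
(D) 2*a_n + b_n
C

Replace a_n by a_{n+1} = -2*a_n + 2*b_n and b_n by b_{n+1} = 3*a_n - b_n in each option and simplify:
(A) a_n - b_n  ->  (-2*a_n + 2*b_n) - (3*a_n - b_n) = -5*a_n + 3*b_n   [not conserved]
(B) a_n*b_n  ->  (-2*a_n + 2*b_n)*(3*a_n - b_n) = -6*a_n^2 + 8*a_n*b_n - 2*b_n^2   [not conserved]
(C) a_n + b_n  ->  (-2*a_n + 2*b_n) + (3*a_n - b_n) = a_n + b_n   [conserved]
(D) 2*a_n + b_n  ->  2*(-2*a_n + 2*b_n) + (3*a_n - b_n) = -a_n + 3*b_n   [not conserved]

Only (C) a_n + b_n returns to itself after one step, so it is the conserved quantity.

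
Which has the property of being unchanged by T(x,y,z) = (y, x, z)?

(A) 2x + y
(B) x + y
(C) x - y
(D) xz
B

Apply T(x,y,z) = (y, x, z) to each option, i.e. replace (x, y, z) by the transformed coordinates.
Substitute the transformed coordinates into each option and compare with the original:
(A) 2x + y  ->  2(y) + (x) = x + 2y   [differs from 2x + y: not invariant]
(B) x + y  ->  (y) + (x) = x + y   [equals x + y: invariant]
(C) x - y  ->  (y) - (x) = -x + y   [differs from x - y: not invariant]
(D) xz  ->  (y)(z) = yz   [differs from xz: not invariant]

Only option (B), x + y, is unchanged by the transformation.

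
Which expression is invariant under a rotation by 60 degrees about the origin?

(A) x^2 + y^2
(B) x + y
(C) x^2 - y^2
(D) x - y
A

A rotation by 60 degrees sends (x, y) to (x/2 - sqrt(3)y/2, sqrt(3)x/2 + y/2).
Substitute the transformed coordinates into each option and compare with the original:
(A) x^2 + y^2  ->  (x/2 - sqrt(3)y/2)^2 + (sqrt(3)x/2 + y/2)^2 = x^2 + y^2   [equals x^2 + y^2: invariant]
(B) x + y  ->  (x/2 - sqrt(3)y/2) + (sqrt(3)x/2 + y/2) = x/2 + sqrt(3)x/2 - sqrt(3)y/2 + y/2   [differs from x + y: not invariant]
(C) x^2 - y^2  ->  (x/2 - sqrt(3)y/2)^2 - (sqrt(3)x/2 + y/2)^2 = -x^2/2 - sqrt(3)xy + y^2/2   [differs from x^2 - y^2: not invariant]
(D) x - y  ->  (x/2 - sqrt(3)y/2) - (sqrt(3)x/2 + y/2) = -sqrt(3)x/2 + x/2 - sqrt(3)y/2 - y/2   [differs from x - y: not invariant]

Only option (A), x^2 + y^2, is unchanged by the transformation.
Geometrically, x^2 + y^2 is the squared distance from the origin, which every rotation about the origin preserves.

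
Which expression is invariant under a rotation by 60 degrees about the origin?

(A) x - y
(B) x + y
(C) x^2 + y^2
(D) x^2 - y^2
C

A rotation by 60 degrees sends (x, y) to (x/2 - sqrt(3)y/2, sqrt(3)x/2 + y/2).
Substitute the transformed coordinates into each option and compare with the original:
(A) x - y  ->  (x/2 - sqrt(3)y/2) - (sqrt(3)x/2 + y/2) = -sqrt(3)x/2 + x/2 - sqrt(3)y/2 - y/2   [differs from x - y: not invariant]
(B) x + y  ->  (x/2 - sqrt(3)y/2) + (sqrt(3)x/2 + y/2) = x/2 + sqrt(3)x/2 - sqrt(3)y/2 + y/2   [differs from x + y: not invariant]
(C) x^2 + y^2  ->  (x/2 - sqrt(3)y/2)^2 + (sqrt(3)x/2 + y/2)^2 = x^2 + y^2   [equals x^2 + y^2: invariant]
(D) x^2 - y^2  ->  (x/2 - sqrt(3)y/2)^2 - (sqrt(3)x/2 + y/2)^2 = -x^2/2 - sqrt(3)xy + y^2/2   [differs from x^2 - y^2: not invariant]

Only option (C), x^2 + y^2, is unchanged by the transformation.
Geometrically, x^2 + y^2 is the squared distance from the origin, which every rotation about the origin preserves.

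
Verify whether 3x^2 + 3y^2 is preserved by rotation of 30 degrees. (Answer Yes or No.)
Yes

Applying rotation by 30 degrees: x' = x*cos(30 degrees) - y*sin(30 degrees) = sqrt(3)x/2 - y/2, y' = x*sin(30 degrees) + y*cos(30 degrees) = x/2 + sqrt(3)y/2

Substituting into 3x^2 + 3y^2:
3(sqrt(3)x/2 - y/2)^2 + 3(x/2 + sqrt(3)y/2)^2
= 3x^2 + 3y^2

This equals the original expression 3x^2 + 3y^2, so it IS invariant.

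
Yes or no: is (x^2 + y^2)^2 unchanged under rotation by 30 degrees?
Yes

Applying rotation by 30 degrees: x' = x*cos(30 degrees) - y*sin(30 degrees) = sqrt(3)x/2 - y/2, y' = x*sin(30 degrees) + y*cos(30 degrees) = x/2 + sqrt(3)y/2

Substituting into (x^2 + y^2)^2:
((sqrt(3)x/2 - y/2)^2 + (x/2 + sqrt(3)y/2)^2)^2
= x^4 + 2x^2y^2 + y^4 = (x^2 + y^2)^2

This equals the original expression (x^2 + y^2)^2, so it IS invariant.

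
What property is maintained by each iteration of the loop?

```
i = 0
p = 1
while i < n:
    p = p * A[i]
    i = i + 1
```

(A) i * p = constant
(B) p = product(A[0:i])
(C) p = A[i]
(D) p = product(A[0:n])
B

A loop invariant must hold before the first iteration and be re-established by every execution of the body.

(B) p = product(A[0:i]): Initially i = 0 and p = 1 = product of the empty slice A[0:0]. If p = product(A[0:i]) holds at the top of an iteration, the body sets p to product(A[0:i]) * A[i] = product(A[0:i+1]) and then i to i+1, so the property is restored. At exit i = n, giving p = product(A[0:n]).

The other options fail:
(A) i * p = constant: initially i * p = 0, but after one iteration it is 1 * A[0], which is nonzero in general.
(C) p = A[i]: after the first iteration p = A[0] but i = 1; in general p is a product of several elements, not a single one.
(D) p = product(A[0:n]): false before the loop (p = 1, not the full product) -- it only becomes true at exit.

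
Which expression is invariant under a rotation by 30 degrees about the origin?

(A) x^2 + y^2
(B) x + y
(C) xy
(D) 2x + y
A

A rotation by 30 degrees sends (x, y) to (sqrt(3)x/2 - y/2, x/2 + sqrt(3)y/2).
Substitute the transformed coordinates into each option and compare with the original:
(A) x^2 + y^2  ->  (sqrt(3)x/2 - y/2)^2 + (x/2 + sqrt(3)y/2)^2 = x^2 + y^2   [equals x^2 + y^2: invariant]
(B) x + y  ->  (sqrt(3)x/2 - y/2) + (x/2 + sqrt(3)y/2) = x/2 + sqrt(3)x/2 - y/2 + sqrt(3)y/2   [differs from x + y: not invariant]
(C) xy  ->  (sqrt(3)x/2 - y/2)(x/2 + sqrt(3)y/2) = sqrt(3)x^2/4 + xy/2 - sqrt(3)y^2/4   [differs from xy: not invariant]
(D) 2x + y  ->  2(sqrt(3)x/2 - y/2) + (x/2 + sqrt(3)y/2) = x/2 + sqrt(3)x - y + sqrt(3)y/2   [differs from 2x + y: not invariant]

Only option (A), x^2 + y^2, is unchanged by the transformation.
Geometrically, x^2 + y^2 is the squared distance from the origin, which every rotation about the origin preserves.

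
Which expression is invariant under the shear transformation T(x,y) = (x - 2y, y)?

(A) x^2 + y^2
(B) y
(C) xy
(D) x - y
B

Under the shear T(x,y) = (x - 2y, y):
Substitute the transformed coordinates into each option and compare with the original:
(A) x^2 + y^2  ->  (x - 2y)^2 + (y)^2 = x^2 - 4xy + 5y^2   [differs from x^2 + y^2: not invariant]
(B) y  ->  (y) = y   [equals y: invariant]
(C) xy  ->  (x - 2y)(y) = xy - 2y^2   [differs from xy: not invariant]
(D) x - y  ->  (x - 2y) - (y) = x - 3y   [differs from x - y: not invariant]

Only option (B), y, is unchanged by the transformation.
A horizontal shear moves points parallel to the x-axis, so the y-coordinate (and any function of y alone) is unchanged.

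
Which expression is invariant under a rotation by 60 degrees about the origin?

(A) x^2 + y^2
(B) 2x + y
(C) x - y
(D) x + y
A

A rotation by 60 degrees sends (x, y) to (x/2 - sqrt(3)y/2, sqrt(3)x/2 + y/2).
Substitute the transformed coordinates into each option and compare with the original:
(A) x^2 + y^2  ->  (x/2 - sqrt(3)y/2)^2 + (sqrt(3)x/2 + y/2)^2 = x^2 + y^2   [equals x^2 + y^2: invariant]
(B) 2x + y  ->  2(x/2 - sqrt(3)y/2) + (sqrt(3)x/2 + y/2) = sqrt(3)x/2 + x - sqrt(3)y + y/2   [differs from 2x + y: not invariant]
(C) x - y  ->  (x/2 - sqrt(3)y/2) - (sqrt(3)x/2 + y/2) = -sqrt(3)x/2 + x/2 - sqrt(3)y/2 - y/2   [differs from x - y: not invariant]
(D) x + y  ->  (x/2 - sqrt(3)y/2) + (sqrt(3)x/2 + y/2) = x/2 + sqrt(3)x/2 - sqrt(3)y/2 + y/2   [differs from x + y: not invariant]

Only option (A), x^2 + y^2, is unchanged by the transformation.
Geometrically, x^2 + y^2 is the squared distance from the origin, which every rotation about the origin preserves.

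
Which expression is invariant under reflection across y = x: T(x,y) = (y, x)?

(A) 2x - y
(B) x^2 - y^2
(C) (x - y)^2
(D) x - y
C

The map is reflection across y = x: T(x,y) = (y, x).
Substitute the transformed coordinates into each option and compare with the original:
(A) 2x - y  ->  2(y) - (x) = -x + 2y   [differs from 2x - y: not invariant]
(B) x^2 - y^2  ->  (y)^2 - (x)^2 = -x^2 + y^2   [differs from x^2 - y^2: not invariant]
(C) (x - y)^2  ->  ((y) - (x))^2 = x^2 - 2xy + y^2   [equals (x - y)^2: invariant]
(D) x - y  ->  (y) - (x) = -x + y   [differs from x - y: not invariant]

Only option (C), (x - y)^2, is unchanged by the transformation.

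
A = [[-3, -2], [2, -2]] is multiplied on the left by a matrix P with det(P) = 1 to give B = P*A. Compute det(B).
10

By the multiplicative property of determinants, det(B) = det(P*A) = det(P) * det(A) = det(A),
so the determinant is invariant under multiplication by any determinant-1 matrix; we just need det(A).

det(A) = (-3)(-2) - (-2)(2) = 6 - (-4) = 10

Therefore det(B) = 1 * 10 = 10.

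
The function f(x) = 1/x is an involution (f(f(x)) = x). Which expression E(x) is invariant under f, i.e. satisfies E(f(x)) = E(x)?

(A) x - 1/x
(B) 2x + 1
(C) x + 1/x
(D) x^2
C

Replace x by f(x) = 1/x in each option and simplify. As a quick numerical cross-check, also compare E(3) with E(f(3)) = E(1/3).

(A) x - 1/x  ->  (1/x) - 1/(1/x) = -x + 1/x; check: E(3) = 8/3 but E(1/3) = -8/3.   [not invariant]
(B) 2x + 1  ->  2(1/x) + 1 = (x + 2)/x; check: E(3) = 7 but E(1/3) = 5/3.   [not invariant]
(C) x + 1/x  ->  (1/x) + 1/(1/x), which simplifies back to x + 1/x; check: E(3) = 10/3, E(1/3) = 10/3.   [invariant]
(D) x^2  ->  (1/x)^2 = x^(-2); check: E(3) = 9 but E(1/3) = 1/9.   [not invariant]

Only (C) is unchanged. E is symmetric under swapping x with f(x) = 1/x, which is exactly what an involution does.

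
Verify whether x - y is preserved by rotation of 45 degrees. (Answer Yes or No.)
No

Applying rotation by 45 degrees: x' = x*cos(45 degrees) - y*sin(45 degrees) = sqrt(2)x/2 - sqrt(2)y/2, y' = x*sin(45 degrees) + y*cos(45 degrees) = sqrt(2)x/2 + sqrt(2)y/2

Substituting into x - y:
(sqrt(2)x/2 - sqrt(2)y/2) - (sqrt(2)x/2 + sqrt(2)y/2)
= -sqrt(2)y

This differs from the original expression x - y, so it is NOT invariant.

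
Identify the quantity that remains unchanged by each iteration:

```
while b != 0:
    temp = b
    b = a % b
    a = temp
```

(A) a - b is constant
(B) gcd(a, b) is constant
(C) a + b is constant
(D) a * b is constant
B

A loop invariant must hold before the first iteration and be re-established by every execution of the body.

(B) gcd(a, b) is constant: One iteration replaces (a, b) by (b, a mod b). Since a mod b = a - q*b for an integer q, any common divisor of a and b divides b and a mod b, and conversely; hence gcd(b, a mod b) = gcd(a, b). For instance (38, 4) -> (4, 2) keeps gcd = 2. At exit b = 0 and a = gcd of the original inputs.

The other options fail:
(A) a - b is constant: e.g. (a, b) = (38, 4) -> (4, 2): the difference goes from 34 to 2.
(C) a + b is constant: e.g. (a, b) = (38, 4) -> (4, 2): the sum goes from 42 to 6.
(D) a * b is constant: e.g. (a, b) = (38, 4) -> (4, 2): the product goes from 152 to 8.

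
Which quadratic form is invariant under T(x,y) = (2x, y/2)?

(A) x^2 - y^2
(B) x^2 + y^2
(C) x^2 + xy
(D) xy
D

T multiplies x by 2 and divides y by 2.
Substitute the transformed coordinates into each option and compare with the original:
(A) x^2 - y^2  ->  (2x)^2 - (y/2)^2 = 4x^2 - y^2/4   [differs from x^2 - y^2: not invariant]
(B) x^2 + y^2  ->  (2x)^2 + (y/2)^2 = 4x^2 + y^2/4   [differs from x^2 + y^2: not invariant]
(C) x^2 + xy  ->  (2x)^2 + (2x)(y/2) = 4x^2 + xy   [differs from x^2 + xy: not invariant]
(D) xy  ->  (2x)(y/2) = xy   [equals xy: invariant]

Only option (D), xy, is unchanged by the transformation.
The factors 2 and 1/2 cancel only in the pure product xy.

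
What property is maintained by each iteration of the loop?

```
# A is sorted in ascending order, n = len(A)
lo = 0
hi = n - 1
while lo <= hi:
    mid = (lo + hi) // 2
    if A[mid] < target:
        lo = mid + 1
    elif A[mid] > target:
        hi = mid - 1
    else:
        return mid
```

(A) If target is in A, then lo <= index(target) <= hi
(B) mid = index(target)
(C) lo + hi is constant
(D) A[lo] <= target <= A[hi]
A

A loop invariant must hold before the first iteration and be re-established by every execution of the body.

(A) If target is in A, then lo <= index(target) <= hi: Before the loop [lo, hi] = [0, n-1] covers every index. When A[mid] < target, sortedness puts target strictly to the right of mid, so setting lo = mid + 1 keeps index(target) in [lo, hi]; symmetrically for hi = mid - 1. Hence 'if target is in A then lo <= index(target) <= hi' holds after every iteration, and when lo > hi it proves target is absent.

The other options fail:
(B) mid = index(target): mid is just the current probe; it equals index(target) only on the iteration that returns.
(C) lo + hi is constant: each iteration moves exactly one of lo, hi, so lo + hi changes (e.g. 0 + (n-1) becomes (mid+1) + (n-1)).
(D) A[lo] <= target <= A[hi]: fails when target is not in A (e.g. target < A[0] already violates it before the loop), so it is not maintained in general.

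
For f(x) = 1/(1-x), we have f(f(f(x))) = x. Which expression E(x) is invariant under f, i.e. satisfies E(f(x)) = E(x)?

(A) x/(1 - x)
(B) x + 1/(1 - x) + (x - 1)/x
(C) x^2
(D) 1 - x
B

Replace x by f(x) = 1/(1 - x) in each option and simplify. As a quick numerical cross-check, also compare E(5) with E(f(5)) = E(-1/4).

(A) x/(1 - x)  ->  (1/(1 - x))/(1 - (1/(1 - x))) = -1/x; check: E(5) = -5/4 but E(-1/4) = -1/5.   [not invariant]
(B) x + 1/(1 - x) + (x - 1)/x  ->  (1/(1 - x)) + 1/(1 - (1/(1 - x))) + ((1/(1 - x)) - 1)/(1/(1 - x)), which simplifies back to x + 1/(1 - x) + (x - 1)/x; check: E(5) = 111/20, E(-1/4) = 111/20.   [invariant]
(C) x^2  ->  (1/(1 - x))^2 = (x - 1)^(-2); check: E(5) = 25 but E(-1/4) = 1/16.   [not invariant]
(D) 1 - x  ->  1 - (1/(1 - x)) = x/(x - 1); check: E(5) = -4 but E(-1/4) = 5/4.   [not invariant]

Only (B) is unchanged. Indeed f(f(x)) = 1/(1 - 1/(1-x)) = (1-x)/(-x) = (x-1)/x, so E(x) = x + f(x) + f(f(x)) is the sum over the whole 3-cycle; applying f just permutes the three terms cyclically (x -> f(x) -> f(f(x)) -> x), leaving the sum unchanged.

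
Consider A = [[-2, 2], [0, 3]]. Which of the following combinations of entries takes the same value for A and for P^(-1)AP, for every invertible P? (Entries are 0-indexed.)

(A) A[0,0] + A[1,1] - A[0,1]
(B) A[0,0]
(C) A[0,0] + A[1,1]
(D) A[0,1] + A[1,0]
C

A[0,0] + A[1,1] is the trace of A. By the cyclic property of the trace, tr(P^(-1)AP) = tr(APP^(-1)) = tr(A), so it is the same for every matrix similar to A.

The other combinations are not similarity invariants. For example, take P = [[1, 1], [1, 2]] (det P = 1), so P^(-1) = [[2, -1], [-1, 1]] and
B = P^(-1)AP = [[-3, -2], [3, 4]].
Evaluating each option on A and on B:
(A) A[0,0] + A[1,1] - A[0,1]: -1 for A, 3 for B -> changes
(B) A[0,0]: -2 for A, -3 for B -> changes
(C) A[0,0] + A[1,1]: 1 for A, 1 for B -> unchanged
(D) A[0,1] + A[1,0]: 2 for A, 1 for B -> changes

Only (C) A[0,0] + A[1,1] = 1 survives (and it does so for every P, not just this one), so it is the invariant.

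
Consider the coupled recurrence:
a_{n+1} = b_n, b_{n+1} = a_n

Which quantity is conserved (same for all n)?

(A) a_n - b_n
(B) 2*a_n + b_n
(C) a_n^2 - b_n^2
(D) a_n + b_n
D

Replace a_n by a_{n+1} = b_n and b_n by b_{n+1} = a_n in each option and simplify:
(A) a_n - b_n  ->  (b_n) - (a_n) = -a_n + b_n   [not conserved]
(B) 2*a_n + b_n  ->  2*(b_n) + (a_n) = a_n + 2*b_n   [not conserved]
(C) a_n^2 - b_n^2  ->  (b_n)^2 - (a_n)^2 = -a_n^2 + b_n^2   [not conserved]
(D) a_n + b_n  ->  (b_n) + (a_n) = a_n + b_n   [conserved]

Only (D) a_n + b_n returns to itself after one step, so it is the conserved quantity.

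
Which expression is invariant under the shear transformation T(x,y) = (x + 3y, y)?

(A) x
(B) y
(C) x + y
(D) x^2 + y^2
B

Under the shear T(x,y) = (x + 3y, y):
Substitute the transformed coordinates into each option and compare with the original:
(A) x  ->  (x + 3y) = x + 3y   [differs from x: not invariant]
(B) y  ->  (y) = y   [equals y: invariant]
(C) x + y  ->  (x + 3y) + (y) = x + 4y   [differs from x + y: not invariant]
(D) x^2 + y^2  ->  (x + 3y)^2 + (y)^2 = x^2 + 6xy + 10y^2   [differs from x^2 + y^2: not invariant]

Only option (B), y, is unchanged by the transformation.
A horizontal shear moves points parallel to the x-axis, so the y-coordinate (and any function of y alone) is unchanged.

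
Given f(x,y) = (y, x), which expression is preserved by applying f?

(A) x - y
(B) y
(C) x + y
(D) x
C

For f(x,y) = (y, x):
After applying f: x' = y, y' = x. So x' + y' = y + x = x + y.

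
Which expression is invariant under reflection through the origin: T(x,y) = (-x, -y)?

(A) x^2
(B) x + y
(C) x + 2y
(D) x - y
A

The map is reflection through the origin: T(x,y) = (-x, -y).
Substitute the transformed coordinates into each option and compare with the original:
(A) x^2  ->  (-x)^2 = x^2   [equals x^2: invariant]
(B) x + y  ->  (-x) + (-y) = -x - y   [differs from x + y: not invariant]
(C) x + 2y  ->  (-x) + 2(-y) = -x - 2y   [differs from x + 2y: not invariant]
(D) x - y  ->  (-x) - (-y) = -x + y   [differs from x - y: not invariant]

Only option (A), x^2, is unchanged by the transformation.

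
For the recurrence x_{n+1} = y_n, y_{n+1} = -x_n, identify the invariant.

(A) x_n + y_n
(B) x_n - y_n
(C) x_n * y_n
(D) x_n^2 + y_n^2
D

For the recurrence x_{n+1} = y_n, y_{n+1} = -x_n:

x_{n+1}^2 + y_{n+1}^2 = y_n^2 + (-x_n)^2 = x_n^2 + y_n^2
The sum of squares is conserved (like energy in a harmonic oscillator).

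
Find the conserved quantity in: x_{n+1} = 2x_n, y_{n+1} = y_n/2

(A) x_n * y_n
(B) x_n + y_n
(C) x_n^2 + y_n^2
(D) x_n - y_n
A

For the recurrence x_{n+1} = 2x_n, y_{n+1} = y_n/2:

x_{n+1} * y_{n+1} = (2x_n) * (y_n/2) = x_n * y_n
The product is conserved.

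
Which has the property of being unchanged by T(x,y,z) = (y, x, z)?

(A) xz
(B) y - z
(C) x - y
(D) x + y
D

Apply T(x,y,z) = (y, x, z) to each option, i.e. replace (x, y, z) by the transformed coordinates.
Substitute the transformed coordinates into each option and compare with the original:
(A) xz  ->  (y)(z) = yz   [differs from xz: not invariant]
(B) y - z  ->  (x) - (z) = x - z   [differs from y - z: not invariant]
(C) x - y  ->  (y) - (x) = -x + y   [differs from x - y: not invariant]
(D) x + y  ->  (y) + (x) = x + y   [equals x + y: invariant]

Only option (D), x + y, is unchanged by the transformation.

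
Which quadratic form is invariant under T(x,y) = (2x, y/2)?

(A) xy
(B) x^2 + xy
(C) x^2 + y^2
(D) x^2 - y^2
A

T multiplies x by 2 and divides y by 2.
Substitute the transformed coordinates into each option and compare with the original:
(A) xy  ->  (2x)(y/2) = xy   [equals xy: invariant]
(B) x^2 + xy  ->  (2x)^2 + (2x)(y/2) = 4x^2 + xy   [differs from x^2 + xy: not invariant]
(C) x^2 + y^2  ->  (2x)^2 + (y/2)^2 = 4x^2 + y^2/4   [differs from x^2 + y^2: not invariant]
(D) x^2 - y^2  ->  (2x)^2 - (y/2)^2 = 4x^2 - y^2/4   [differs from x^2 - y^2: not invariant]

Only option (A), xy, is unchanged by the transformation.
The factors 2 and 1/2 cancel only in the pure product xy.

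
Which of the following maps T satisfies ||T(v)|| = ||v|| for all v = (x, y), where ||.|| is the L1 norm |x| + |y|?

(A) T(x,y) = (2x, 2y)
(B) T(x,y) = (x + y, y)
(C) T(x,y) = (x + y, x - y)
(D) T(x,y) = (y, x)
D

A transformation preserves a norm if ||T(v)|| = ||v|| for every v; a single vector where the norm changes rules an option out.

(A) T(x,y) = (2x, 2y): v = (1, 0) has norm |1| + |0| = 1, but T(v) = (2, 0) has norm 2 -- not preserved.
(B) T(x,y) = (x + y, y): v = (0, 1) has norm |0| + |1| = 1, but T(v) = (1, 1) has norm 2 -- not preserved.
(C) T(x,y) = (x + y, x - y): v = (1, 0) has norm |1| + |0| = 1, but T(v) = (1, 1) has norm 2 -- not preserved.
(D) T(x,y) = (y, x): preserves the norm -- it only permutes the coordinates and/or flips signs, which leaves |x| + |y| unchanged.

Therefore the answer is (D).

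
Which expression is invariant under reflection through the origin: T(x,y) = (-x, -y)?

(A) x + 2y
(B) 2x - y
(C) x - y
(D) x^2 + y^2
D

The map is reflection through the origin: T(x,y) = (-x, -y).
Substitute the transformed coordinates into each option and compare with the original:
(A) x + 2y  ->  (-x) + 2(-y) = -x - 2y   [differs from x + 2y: not invariant]
(B) 2x - y  ->  2(-x) - (-y) = -2x + y   [differs from 2x - y: not invariant]
(C) x - y  ->  (-x) - (-y) = -x + y   [differs from x - y: not invariant]
(D) x^2 + y^2  ->  (-x)^2 + (-y)^2 = x^2 + y^2   [equals x^2 + y^2: invariant]

Only option (D), x^2 + y^2, is unchanged by the transformation.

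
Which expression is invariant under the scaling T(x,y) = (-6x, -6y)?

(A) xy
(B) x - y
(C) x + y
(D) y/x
D

Under the uniform scaling T(x,y) = (-6x, -6y):
Substitute the transformed coordinates into each option and compare with the original:
(A) xy  ->  (-6x)(-6y) = 36xy   [differs from xy: not invariant]
(B) x - y  ->  (-6x) - (-6y) = -6x + 6y   [differs from x - y: not invariant]
(C) x + y  ->  (-6x) + (-6y) = -6x - 6y   [differs from x + y: not invariant]
(D) y/x  ->  (-6y)/(-6x) = y/x   [equals y/x: invariant]

Only option (D), y/x, is unchanged by the transformation.
The common factor -6 cancels in a ratio of coordinates, while sums, products and sums of squares pick up factors of -6 or 36.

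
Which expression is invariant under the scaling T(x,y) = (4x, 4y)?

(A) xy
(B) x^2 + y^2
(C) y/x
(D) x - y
C

Under the uniform scaling T(x,y) = (4x, 4y):
Substitute the transformed coordinates into each option and compare with the original:
(A) xy  ->  (4x)(4y) = 16xy   [differs from xy: not invariant]
(B) x^2 + y^2  ->  (4x)^2 + (4y)^2 = 16x^2 + 16y^2   [differs from x^2 + y^2: not invariant]
(C) y/x  ->  (4y)/(4x) = y/x   [equals y/x: invariant]
(D) x - y  ->  (4x) - (4y) = 4x - 4y   [differs from x - y: not invariant]

Only option (C), y/x, is unchanged by the transformation.
The common factor 4 cancels in a ratio of coordinates, while sums, products and sums of squares pick up factors of 4 or 16.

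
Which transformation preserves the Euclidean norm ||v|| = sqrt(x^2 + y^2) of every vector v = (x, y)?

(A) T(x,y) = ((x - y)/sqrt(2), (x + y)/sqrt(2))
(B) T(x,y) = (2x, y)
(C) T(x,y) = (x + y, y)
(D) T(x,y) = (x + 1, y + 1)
A

A transformation preserves a norm if ||T(v)|| = ||v|| for every v; a single vector where the norm changes rules an option out.

(A) T(x,y) = ((x - y)/sqrt(2), (x + y)/sqrt(2)): preserves the norm -- it is an orthogonal map (a rotation/reflection), and (sqrt(2)(x - y)/2)^2 + (sqrt(2)(x + y)/2)^2 simplifies to x^2 + y^2.
(B) T(x,y) = (2x, y): v = (1, 0) has norm sqrt((1)^2 + (0)^2) = 1, but T(v) = (2, 0) has norm 2 -- not preserved.
(C) T(x,y) = (x + y, y): v = (0, 1) has norm sqrt((0)^2 + (1)^2) = 1, but T(v) = (1, 1) has norm sqrt(2) -- not preserved.
(D) T(x,y) = (x + 1, y + 1): v = (1, 0) has norm sqrt((1)^2 + (0)^2) = 1, but T(v) = (2, 1) has norm sqrt(5) -- not preserved.

Therefore the answer is (A).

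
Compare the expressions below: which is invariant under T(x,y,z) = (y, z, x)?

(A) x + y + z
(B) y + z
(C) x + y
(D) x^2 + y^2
A

Apply T(x,y,z) = (y, z, x) to each option, i.e. replace (x, y, z) by the transformed coordinates.
Substitute the transformed coordinates into each option and compare with the original:
(A) x + y + z  ->  (y) + (z) + (x) = x + y + z   [equals x + y + z: invariant]
(B) y + z  ->  (z) + (x) = x + z   [differs from y + z: not invariant]
(C) x + y  ->  (y) + (z) = y + z   [differs from x + y: not invariant]
(D) x^2 + y^2  ->  (y)^2 + (z)^2 = y^2 + z^2   [differs from x^2 + y^2: not invariant]

Only option (A), x + y + z, is unchanged by the transformation.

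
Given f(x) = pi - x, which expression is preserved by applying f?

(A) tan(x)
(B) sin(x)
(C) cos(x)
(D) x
B

For f(x) = pi - x:
sin(pi - x) = sin(x), so sine is invariant under this transformation.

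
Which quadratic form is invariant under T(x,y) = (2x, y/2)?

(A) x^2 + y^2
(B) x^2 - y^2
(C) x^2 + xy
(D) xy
D

T multiplies x by 2 and divides y by 2.
Substitute the transformed coordinates into each option and compare with the original:
(A) x^2 + y^2  ->  (2x)^2 + (y/2)^2 = 4x^2 + y^2/4   [differs from x^2 + y^2: not invariant]
(B) x^2 - y^2  ->  (2x)^2 - (y/2)^2 = 4x^2 - y^2/4   [differs from x^2 - y^2: not invariant]
(C) x^2 + xy  ->  (2x)^2 + (2x)(y/2) = 4x^2 + xy   [differs from x^2 + xy: not invariant]
(D) xy  ->  (2x)(y/2) = xy   [equals xy: invariant]

Only option (D), xy, is unchanged by the transformation.
The factors 2 and 1/2 cancel only in the pure product xy.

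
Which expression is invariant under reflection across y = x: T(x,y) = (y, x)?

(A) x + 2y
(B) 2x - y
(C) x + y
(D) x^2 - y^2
C

The map is reflection across y = x: T(x,y) = (y, x).
Substitute the transformed coordinates into each option and compare with the original:
(A) x + 2y  ->  (y) + 2(x) = 2x + y   [differs from x + 2y: not invariant]
(B) 2x - y  ->  2(y) - (x) = -x + 2y   [differs from 2x - y: not invariant]
(C) x + y  ->  (y) + (x) = x + y   [equals x + y: invariant]
(D) x^2 - y^2  ->  (y)^2 - (x)^2 = -x^2 + y^2   [differs from x^2 - y^2: not invariant]

Only option (C), x + y, is unchanged by the transformation.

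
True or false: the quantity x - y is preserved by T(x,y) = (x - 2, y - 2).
True

Substitute T(x,y) = (x - 2, y - 2) into the expression and compare with the original.

Original: x - y
After applying T: (x - 2) - (y - 2) = x - y

This is identical to the original x - y, so the expression is invariant.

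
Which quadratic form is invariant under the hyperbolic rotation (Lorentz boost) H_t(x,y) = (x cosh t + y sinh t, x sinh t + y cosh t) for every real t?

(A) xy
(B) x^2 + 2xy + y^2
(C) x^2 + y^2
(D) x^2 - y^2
D

Write x' = x cosh t + y sinh t, y' = x sinh t + y cosh t and substitute into each option:
(A) xy: (x cosh t + y sinh t)(x sinh t + y cosh t) = xy(cosh^2 t + sinh^2 t) + (x^2 + y^2) sinh t cosh t = xy cosh 2t + (x^2 + y^2)(sinh 2t)/2   [not invariant for t != 0]
(B) x^2 + 2xy + y^2: (x' + y')^2 with x' + y' = (x + y)(cosh t + sinh t) = (x + y)e^t, so it becomes (x + y)^2 e^(2t)   [not invariant for t != 0]
(C) x^2 + y^2: (x cosh t + y sinh t)^2 + (x sinh t + y cosh t)^2 = (x^2 + y^2)(cosh^2 t + sinh^2 t) + 4xy sinh t cosh t = (x^2 + y^2) cosh 2t + 2xy sinh 2t   [not invariant for t != 0]
(D) x^2 - y^2: (x cosh t + y sinh t)^2 - (x sinh t + y cosh t)^2 = x^2(cosh^2 t - sinh^2 t) + 2xy(cosh t sinh t - sinh t cosh t) + y^2(sinh^2 t - cosh^2 t) = x^2 - y^2   [invariant, using cosh^2 t - sinh^2 t = 1]

Only (D) x^2 - y^2 is unchanged; it is the Minkowski form preserved by Lorentz boosts, just as x^2 + y^2 is preserved by ordinary rotations.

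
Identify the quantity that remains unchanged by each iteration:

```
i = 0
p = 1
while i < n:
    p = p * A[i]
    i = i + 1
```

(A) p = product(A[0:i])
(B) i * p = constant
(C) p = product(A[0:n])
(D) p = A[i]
A

A loop invariant must hold before the first iteration and be re-established by every execution of the body.

(A) p = product(A[0:i]): Initially i = 0 and p = 1 = product of the empty slice A[0:0]. If p = product(A[0:i]) holds at the top of an iteration, the body sets p to product(A[0:i]) * A[i] = product(A[0:i+1]) and then i to i+1, so the property is restored. At exit i = n, giving p = product(A[0:n]).

The other options fail:
(B) i * p = constant: initially i * p = 0, but after one iteration it is 1 * A[0], which is nonzero in general.
(C) p = product(A[0:n]): false before the loop (p = 1, not the full product) -- it only becomes true at exit.
(D) p = A[i]: after the first iteration p = A[0] but i = 1; in general p is a product of several elements, not a single one.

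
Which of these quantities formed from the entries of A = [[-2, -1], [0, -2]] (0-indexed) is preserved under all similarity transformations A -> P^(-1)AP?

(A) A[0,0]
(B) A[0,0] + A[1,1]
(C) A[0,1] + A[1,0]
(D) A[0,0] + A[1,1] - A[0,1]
B

A[0,0] + A[1,1] is the trace of A. By the cyclic property of the trace, tr(P^(-1)AP) = tr(APP^(-1)) = tr(A), so it is the same for every matrix similar to A.

The other combinations are not similarity invariants. For example, take P = [[1, 1], [1, 2]] (det P = 1), so P^(-1) = [[2, -1], [-1, 1]] and
B = P^(-1)AP = [[-4, -4], [1, 0]].
Evaluating each option on A and on B:
(A) A[0,0]: -2 for A, -4 for B -> changes
(B) A[0,0] + A[1,1]: -4 for A, -4 for B -> unchanged
(C) A[0,1] + A[1,0]: -1 for A, -3 for B -> changes
(D) A[0,0] + A[1,1] - A[0,1]: -3 for A, 0 for B -> changes

Only (B) A[0,0] + A[1,1] = -4 survives (and it does so for every P, not just this one), so it is the invariant.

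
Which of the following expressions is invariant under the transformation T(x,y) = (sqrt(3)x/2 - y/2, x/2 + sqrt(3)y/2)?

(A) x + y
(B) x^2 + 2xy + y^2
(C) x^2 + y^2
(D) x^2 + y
C

An expression E(x,y) is invariant under T if E(T(x,y)) = E(x,y). Here T(x,y) = (sqrt(3)x/2 - y/2, x/2 + sqrt(3)y/2).
Substitute the transformed coordinates into each option and compare with the original:
(A) x + y  ->  (sqrt(3)x/2 - y/2) + (x/2 + sqrt(3)y/2) = x/2 + sqrt(3)x/2 - y/2 + sqrt(3)y/2   [differs from x + y: not invariant]
(B) x^2 + 2xy + y^2  ->  (sqrt(3)x/2 - y/2)^2 + 2(sqrt(3)x/2 - y/2)(x/2 + sqrt(3)y/2) + (x/2 + sqrt(3)y/2)^2 = sqrt(3)x^2/2 + x^2 + xy - sqrt(3)y^2/2 + y^2   [differs from x^2 + 2xy + y^2: not invariant]
(C) x^2 + y^2  ->  (sqrt(3)x/2 - y/2)^2 + (x/2 + sqrt(3)y/2)^2 = x^2 + y^2   [equals x^2 + y^2: invariant]
(D) x^2 + y  ->  (sqrt(3)x/2 - y/2)^2 + (x/2 + sqrt(3)y/2) = 3x^2/4 - sqrt(3)xy/2 + x/2 + y^2/4 + sqrt(3)y/2   [differs from x^2 + y: not invariant]

Only option (C), x^2 + y^2, is unchanged by the transformation.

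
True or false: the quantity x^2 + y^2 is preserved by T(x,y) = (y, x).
True

Substitute T(x,y) = (y, x) into the expression and compare with the original.

Original: x^2 + y^2
After applying T: (y)^2 + (x)^2 = x^2 + y^2

This is identical to the original x^2 + y^2, so the expression is invariant.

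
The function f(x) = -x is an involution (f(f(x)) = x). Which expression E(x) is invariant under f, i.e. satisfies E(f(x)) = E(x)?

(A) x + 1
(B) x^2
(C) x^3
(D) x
B

Replace x by f(x) = -x in each option and simplify. As a quick numerical cross-check, also compare E(3) with E(f(3)) = E(-3).

(A) x + 1  ->  (-x) + 1 = 1 - x; check: E(3) = 4 but E(-3) = -2.   [not invariant]
(B) x^2  ->  (-x)^2, which simplifies back to x^2; check: E(3) = 9, E(-3) = 9.   [invariant]
(C) x^3  ->  (-x)^3 = -x^3; check: E(3) = 27 but E(-3) = -27.   [not invariant]
(D) x  ->  (-x) = -x; check: E(3) = 3 but E(-3) = -3.   [not invariant]

Only (B) is unchanged. E is symmetric under swapping x with f(x) = -x, which is exactly what an involution does.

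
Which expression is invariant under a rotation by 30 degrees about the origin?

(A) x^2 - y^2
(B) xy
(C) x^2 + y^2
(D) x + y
C

A rotation by 30 degrees sends (x, y) to (sqrt(3)x/2 - y/2, x/2 + sqrt(3)y/2).
Substitute the transformed coordinates into each option and compare with the original:
(A) x^2 - y^2  ->  (sqrt(3)x/2 - y/2)^2 - (x/2 + sqrt(3)y/2)^2 = x^2/2 - sqrt(3)xy - y^2/2   [differs from x^2 - y^2: not invariant]
(B) xy  ->  (sqrt(3)x/2 - y/2)(x/2 + sqrt(3)y/2) = sqrt(3)x^2/4 + xy/2 - sqrt(3)y^2/4   [differs from xy: not invariant]
(C) x^2 + y^2  ->  (sqrt(3)x/2 - y/2)^2 + (x/2 + sqrt(3)y/2)^2 = x^2 + y^2   [equals x^2 + y^2: invariant]
(D) x + y  ->  (sqrt(3)x/2 - y/2) + (x/2 + sqrt(3)y/2) = x/2 + sqrt(3)x/2 - y/2 + sqrt(3)y/2   [differs from x + y: not invariant]

Only option (C), x^2 + y^2, is unchanged by the transformation.
Geometrically, x^2 + y^2 is the squared distance from the origin, which every rotation about the origin preserves.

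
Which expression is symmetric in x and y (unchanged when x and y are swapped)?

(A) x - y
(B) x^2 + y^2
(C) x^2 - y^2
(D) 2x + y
B

A symmetric expression is unchanged when the variables are permuted; here the transformation to test is the swap (x, y) -> (y, x).
Substitute the transformed coordinates into each option and compare with the original:
(A) x - y  ->  (y) - (x) = -x + y   [differs from x - y: not invariant]
(B) x^2 + y^2  ->  (y)^2 + (x)^2 = x^2 + y^2   [equals x^2 + y^2: invariant]
(C) x^2 - y^2  ->  (y)^2 - (x)^2 = -x^2 + y^2   [differs from x^2 - y^2: not invariant]
(D) 2x + y  ->  2(y) + (x) = x + 2y   [differs from 2x + y: not invariant]

Only option (B), x^2 + y^2, is unchanged by the transformation.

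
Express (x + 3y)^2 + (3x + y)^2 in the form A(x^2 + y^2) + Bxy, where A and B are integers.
10(x^2 + y^2) + 12xy

Expanding: (x + 3y)^2 = x^2 + 6xy + 9y^2
(3x + y)^2 = 9x^2 + 6xy + y^2
Sum = (1+9)(x^2+y^2) + 12xy = 10(x^2 + y^2) + 12xy
This is symmetric in x and y.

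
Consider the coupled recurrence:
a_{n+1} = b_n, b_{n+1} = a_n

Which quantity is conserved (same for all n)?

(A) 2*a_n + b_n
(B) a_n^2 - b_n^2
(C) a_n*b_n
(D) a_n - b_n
C

Replace a_n by a_{n+1} = b_n and b_n by b_{n+1} = a_n in each option and simplify:
(A) 2*a_n + b_n  ->  2*(b_n) + (a_n) = a_n + 2*b_n   [not conserved]
(B) a_n^2 - b_n^2  ->  (b_n)^2 - (a_n)^2 = -a_n^2 + b_n^2   [not conserved]
(C) a_n*b_n  ->  (b_n)*(a_n) = a_n*b_n   [conserved]
(D) a_n - b_n  ->  (b_n) - (a_n) = -a_n + b_n   [not conserved]

Only (C) a_n*b_n returns to itself after one step, so it is the conserved quantity.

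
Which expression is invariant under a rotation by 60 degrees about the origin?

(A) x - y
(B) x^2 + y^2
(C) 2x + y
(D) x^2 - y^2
B

A rotation by 60 degrees sends (x, y) to (x/2 - sqrt(3)y/2, sqrt(3)x/2 + y/2).
Substitute the transformed coordinates into each option and compare with the original:
(A) x - y  ->  (x/2 - sqrt(3)y/2) - (sqrt(3)x/2 + y/2) = -sqrt(3)x/2 + x/2 - sqrt(3)y/2 - y/2   [differs from x - y: not invariant]
(B) x^2 + y^2  ->  (x/2 - sqrt(3)y/2)^2 + (sqrt(3)x/2 + y/2)^2 = x^2 + y^2   [equals x^2 + y^2: invariant]
(C) 2x + y  ->  2(x/2 - sqrt(3)y/2) + (sqrt(3)x/2 + y/2) = sqrt(3)x/2 + x - sqrt(3)y + y/2   [differs from 2x + y: not invariant]
(D) x^2 - y^2  ->  (x/2 - sqrt(3)y/2)^2 - (sqrt(3)x/2 + y/2)^2 = -x^2/2 - sqrt(3)xy + y^2/2   [differs from x^2 - y^2: not invariant]

Only option (B), x^2 + y^2, is unchanged by the transformation.
Geometrically, x^2 + y^2 is the squared distance from the origin, which every rotation about the origin preserves.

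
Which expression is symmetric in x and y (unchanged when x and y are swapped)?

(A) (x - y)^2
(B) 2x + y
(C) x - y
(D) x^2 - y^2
A

A symmetric expression is unchanged when the variables are permuted; here the transformation to test is the swap (x, y) -> (y, x).
Substitute the transformed coordinates into each option and compare with the original:
(A) (x - y)^2  ->  ((y) - (x))^2 = x^2 - 2xy + y^2   [equals (x - y)^2: invariant]
(B) 2x + y  ->  2(y) + (x) = x + 2y   [differs from 2x + y: not invariant]
(C) x - y  ->  (y) - (x) = -x + y   [differs from x - y: not invariant]
(D) x^2 - y^2  ->  (y)^2 - (x)^2 = -x^2 + y^2   [differs from x^2 - y^2: not invariant]

Only option (A), (x - y)^2, is unchanged by the transformation.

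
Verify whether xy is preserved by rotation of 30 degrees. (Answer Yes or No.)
No

Applying rotation by 30 degrees: x' = x*cos(30 degrees) - y*sin(30 degrees) = sqrt(3)x/2 - y/2, y' = x*sin(30 degrees) + y*cos(30 degrees) = x/2 + sqrt(3)y/2

Substituting into xy:
(sqrt(3)x/2 - y/2)(x/2 + sqrt(3)y/2)
= sqrt(3)x^2/4 + xy/2 - sqrt(3)y^2/4

This differs from the original expression xy, so it is NOT invariant.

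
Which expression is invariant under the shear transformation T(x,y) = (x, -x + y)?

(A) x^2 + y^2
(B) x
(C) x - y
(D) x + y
B

Under the shear T(x,y) = (x, -x + y):
Substitute the transformed coordinates into each option and compare with the original:
(A) x^2 + y^2  ->  (x)^2 + (-x + y)^2 = 2x^2 - 2xy + y^2   [differs from x^2 + y^2: not invariant]
(B) x  ->  (x) = x   [equals x: invariant]
(C) x - y  ->  (x) - (-x + y) = 2x - y   [differs from x - y: not invariant]
(D) x + y  ->  (x) + (-x + y) = y   [differs from x + y: not invariant]

Only option (B), x, is unchanged by the transformation.
A vertical shear moves points parallel to the y-axis, so the x-coordinate (and any function of x alone) is unchanged.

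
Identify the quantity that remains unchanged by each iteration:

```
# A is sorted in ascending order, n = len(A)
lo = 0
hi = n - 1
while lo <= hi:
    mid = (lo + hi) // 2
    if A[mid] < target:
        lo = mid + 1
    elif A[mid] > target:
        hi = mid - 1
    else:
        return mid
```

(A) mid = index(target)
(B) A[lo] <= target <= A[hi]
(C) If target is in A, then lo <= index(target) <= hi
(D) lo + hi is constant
C

A loop invariant must hold before the first iteration and be re-established by every execution of the body.

(C) If target is in A, then lo <= index(target) <= hi: Before the loop [lo, hi] = [0, n-1] covers every index. When A[mid] < target, sortedness puts target strictly to the right of mid, so setting lo = mid + 1 keeps index(target) in [lo, hi]; symmetrically for hi = mid - 1. Hence 'if target is in A then lo <= index(target) <= hi' holds after every iteration, and when lo > hi it proves target is absent.

The other options fail:
(A) mid = index(target): mid is just the current probe; it equals index(target) only on the iteration that returns.
(B) A[lo] <= target <= A[hi]: fails when target is not in A (e.g. target < A[0] already violates it before the loop), so it is not maintained in general.
(D) lo + hi is constant: each iteration moves exactly one of lo, hi, so lo + hi changes (e.g. 0 + (n-1) becomes (mid+1) + (n-1)).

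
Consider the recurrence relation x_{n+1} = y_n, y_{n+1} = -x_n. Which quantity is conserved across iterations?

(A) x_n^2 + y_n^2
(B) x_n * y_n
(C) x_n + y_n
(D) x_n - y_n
A

For the recurrence x_{n+1} = y_n, y_{n+1} = -x_n:

x_{n+1}^2 + y_{n+1}^2 = y_n^2 + (-x_n)^2 = x_n^2 + y_n^2
The sum of squares is conserved (like energy in a harmonic oscillator).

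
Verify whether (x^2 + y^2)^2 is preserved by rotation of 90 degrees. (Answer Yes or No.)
Yes

Applying rotation by 90 degrees: x' = x*cos(90 degrees) - y*sin(90 degrees) = -y, y' = x*sin(90 degrees) + y*cos(90 degrees) = x

Substituting into (x^2 + y^2)^2:
((-y)^2 + (x)^2)^2
= x^4 + 2x^2y^2 + y^4 = (x^2 + y^2)^2

This equals the original expression (x^2 + y^2)^2, so it IS invariant.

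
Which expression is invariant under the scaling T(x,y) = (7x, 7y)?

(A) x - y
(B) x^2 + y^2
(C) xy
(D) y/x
D

Under the uniform scaling T(x,y) = (7x, 7y):
Substitute the transformed coordinates into each option and compare with the original:
(A) x - y  ->  (7x) - (7y) = 7x - 7y   [differs from x - y: not invariant]
(B) x^2 + y^2  ->  (7x)^2 + (7y)^2 = 49x^2 + 49y^2   [differs from x^2 + y^2: not invariant]
(C) xy  ->  (7x)(7y) = 49xy   [differs from xy: not invariant]
(D) y/x  ->  (7y)/(7x) = y/x   [equals y/x: invariant]

Only option (D), y/x, is unchanged by the transformation.
The common factor 7 cancels in a ratio of coordinates, while sums, products and sums of squares pick up factors of 7 or 49.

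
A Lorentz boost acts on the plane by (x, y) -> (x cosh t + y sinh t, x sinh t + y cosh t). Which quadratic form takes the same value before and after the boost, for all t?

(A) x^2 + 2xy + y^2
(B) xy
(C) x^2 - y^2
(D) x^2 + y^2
C

Write x' = x cosh t + y sinh t, y' = x sinh t + y cosh t and substitute into each option:
(A) x^2 + 2xy + y^2: (x' + y')^2 with x' + y' = (x + y)(cosh t + sinh t) = (x + y)e^t, so it becomes (x + y)^2 e^(2t)   [not invariant for t != 0]
(B) xy: (x cosh t + y sinh t)(x sinh t + y cosh t) = xy(cosh^2 t + sinh^2 t) + (x^2 + y^2) sinh t cosh t = xy cosh 2t + (x^2 + y^2)(sinh 2t)/2   [not invariant for t != 0]
(C) x^2 - y^2: (x cosh t + y sinh t)^2 - (x sinh t + y cosh t)^2 = x^2(cosh^2 t - sinh^2 t) + 2xy(cosh t sinh t - sinh t cosh t) + y^2(sinh^2 t - cosh^2 t) = x^2 - y^2   [invariant, using cosh^2 t - sinh^2 t = 1]
(D) x^2 + y^2: (x cosh t + y sinh t)^2 + (x sinh t + y cosh t)^2 = (x^2 + y^2)(cosh^2 t + sinh^2 t) + 4xy sinh t cosh t = (x^2 + y^2) cosh 2t + 2xy sinh 2t   [not invariant for t != 0]

Only (C) x^2 - y^2 is unchanged; it is the Minkowski form preserved by Lorentz boosts, just as x^2 + y^2 is preserved by ordinary rotations.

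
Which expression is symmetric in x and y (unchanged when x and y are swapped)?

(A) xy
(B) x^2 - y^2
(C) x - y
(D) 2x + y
A

A symmetric expression is unchanged when the variables are permuted; here the transformation to test is the swap (x, y) -> (y, x).
Substitute the transformed coordinates into each option and compare with the original:
(A) xy  ->  (y)(x) = xy   [equals xy: invariant]
(B) x^2 - y^2  ->  (y)^2 - (x)^2 = -x^2 + y^2   [differs from x^2 - y^2: not invariant]
(C) x - y  ->  (y) - (x) = -x + y   [differs from x - y: not invariant]
(D) 2x + y  ->  2(y) + (x) = x + 2y   [differs from 2x + y: not invariant]

Only option (A), xy, is unchanged by the transformation.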